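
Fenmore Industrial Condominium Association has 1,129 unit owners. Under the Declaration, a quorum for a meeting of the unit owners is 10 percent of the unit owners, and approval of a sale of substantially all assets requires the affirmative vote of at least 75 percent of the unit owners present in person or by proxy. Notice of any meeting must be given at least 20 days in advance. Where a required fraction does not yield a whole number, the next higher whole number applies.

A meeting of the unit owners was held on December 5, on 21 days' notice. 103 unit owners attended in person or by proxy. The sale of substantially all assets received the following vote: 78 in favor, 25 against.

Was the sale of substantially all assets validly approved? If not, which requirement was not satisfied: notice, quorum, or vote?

Notice: 21 days given; 20 required. Satisfied.
Quorum: 10% of 1,129 = 112.90, rounded up to 113; 103 present. Not satisfied.
Vote: requires three-fourths of those present (103); 3/4 of 103 = 77.25, rounded up to 78, so 78 needed; 78 in favor. Satisfied.

Invalid — quorum requirement not satisfied.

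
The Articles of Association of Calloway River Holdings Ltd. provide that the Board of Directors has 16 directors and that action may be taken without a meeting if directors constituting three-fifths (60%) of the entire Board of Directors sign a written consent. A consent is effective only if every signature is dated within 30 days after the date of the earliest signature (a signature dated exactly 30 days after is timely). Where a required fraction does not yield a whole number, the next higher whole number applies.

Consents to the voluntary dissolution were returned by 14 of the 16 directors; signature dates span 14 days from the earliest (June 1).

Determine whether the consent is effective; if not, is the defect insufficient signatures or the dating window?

Effective — both the signature and dating-window requirements are satisfied.

Signatures required: three-fifths (60%) of 16 — 3/5 of 16 = 9.60, rounded up to 10, so 10 needed; 14 signed. Sufficient.
Dating window: the latest signature is 14 days after the earliest; the limit is 30 days. Within the window.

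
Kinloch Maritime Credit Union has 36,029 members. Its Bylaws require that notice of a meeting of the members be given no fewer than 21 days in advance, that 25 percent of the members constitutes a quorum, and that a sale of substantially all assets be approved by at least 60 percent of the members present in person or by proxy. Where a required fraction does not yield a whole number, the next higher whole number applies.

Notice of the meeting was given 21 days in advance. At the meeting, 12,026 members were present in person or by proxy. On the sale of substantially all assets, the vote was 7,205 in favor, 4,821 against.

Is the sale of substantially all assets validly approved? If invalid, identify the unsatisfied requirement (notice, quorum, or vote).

Notice: 21 days given; 21 required. Satisfied.
Quorum: 25% of 36,029 = 9,007.25, rounded up to 9,008; 12,026 present. Satisfied.
Vote: requires three-fifths of those present (12,026); 3/5 of 12026 = 7215.60, rounded up to 7216, so 7,216 needed; 7,205 in favor. Not satisfied.

Invalid — vote requirement not satisfied.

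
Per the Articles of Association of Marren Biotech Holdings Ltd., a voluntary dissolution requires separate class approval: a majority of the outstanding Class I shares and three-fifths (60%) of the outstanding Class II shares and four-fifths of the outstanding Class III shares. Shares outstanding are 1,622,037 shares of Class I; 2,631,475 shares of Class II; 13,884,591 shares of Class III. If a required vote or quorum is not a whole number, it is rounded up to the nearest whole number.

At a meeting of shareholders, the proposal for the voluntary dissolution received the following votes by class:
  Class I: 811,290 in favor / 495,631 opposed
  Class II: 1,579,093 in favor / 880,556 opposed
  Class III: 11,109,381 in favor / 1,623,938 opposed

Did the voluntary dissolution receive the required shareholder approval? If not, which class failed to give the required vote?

Approved — every class gave the required vote.

Class I: a majority of 1622037 is 811019; 811,019 required, 811,290 in favor — approved.
Class II: 3/5 of 2631475 = 1578885; 1,578,885 required, 1,579,093 in favor — approved.
Class III: 4/5 of 13884591 = 11107672.80, rounded up to 11107673; 11,107,673 required, 11,109,381 in favor — approved.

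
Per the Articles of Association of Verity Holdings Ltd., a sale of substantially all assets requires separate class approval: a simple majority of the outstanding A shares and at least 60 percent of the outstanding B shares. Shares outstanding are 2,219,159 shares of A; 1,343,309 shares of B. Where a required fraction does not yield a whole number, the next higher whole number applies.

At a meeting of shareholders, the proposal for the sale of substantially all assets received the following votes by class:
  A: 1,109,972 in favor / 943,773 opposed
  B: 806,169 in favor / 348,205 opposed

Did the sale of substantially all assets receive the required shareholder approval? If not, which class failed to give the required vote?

A: a majority of 2219159 is 1109580; 1,109,580 required, 1,109,972 in favor — approved.
B: 3/5 of 1343309 = 805985.40, rounded up to 805986; 805,986 required, 806,169 in favor — approved.

Approved — every class gave the required vote.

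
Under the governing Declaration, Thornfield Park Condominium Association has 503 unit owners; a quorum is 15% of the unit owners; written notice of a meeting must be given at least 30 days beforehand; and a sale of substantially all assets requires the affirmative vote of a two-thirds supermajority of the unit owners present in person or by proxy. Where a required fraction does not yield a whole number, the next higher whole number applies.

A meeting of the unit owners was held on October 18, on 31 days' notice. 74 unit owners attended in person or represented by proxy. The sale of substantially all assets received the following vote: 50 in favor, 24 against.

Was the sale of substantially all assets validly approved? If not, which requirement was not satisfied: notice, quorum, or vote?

Invalid — quorum requirement not satisfied.

Notice: 31 days given; 30 required. Satisfied.
Quorum: 15% of 503 = 75.45, rounded up to 76; 74 present. Not satisfied.
Vote: requires two-thirds of those present (74); 2/3 of 74 = 49.33, rounded up to 50, so 50 needed; 50 in favor. Satisfied.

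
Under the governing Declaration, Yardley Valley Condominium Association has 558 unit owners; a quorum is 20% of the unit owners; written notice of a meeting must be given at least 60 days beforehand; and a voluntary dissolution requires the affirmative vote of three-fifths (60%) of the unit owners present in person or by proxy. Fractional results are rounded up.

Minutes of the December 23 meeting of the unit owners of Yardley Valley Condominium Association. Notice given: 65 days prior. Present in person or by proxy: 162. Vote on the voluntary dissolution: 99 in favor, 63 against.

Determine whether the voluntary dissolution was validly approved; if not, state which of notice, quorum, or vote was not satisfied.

Notice: 65 days given; 60 required. Satisfied.
Quorum: 20% of 558 = 111.60, rounded up to 112; 162 present. Satisfied.
Vote: requires three-fifths of those present (162); 3/5 of 162 = 97.20, rounded up to 98, so 98 needed; 99 in favor. Satisfied.

Valid — all requirements satisfied.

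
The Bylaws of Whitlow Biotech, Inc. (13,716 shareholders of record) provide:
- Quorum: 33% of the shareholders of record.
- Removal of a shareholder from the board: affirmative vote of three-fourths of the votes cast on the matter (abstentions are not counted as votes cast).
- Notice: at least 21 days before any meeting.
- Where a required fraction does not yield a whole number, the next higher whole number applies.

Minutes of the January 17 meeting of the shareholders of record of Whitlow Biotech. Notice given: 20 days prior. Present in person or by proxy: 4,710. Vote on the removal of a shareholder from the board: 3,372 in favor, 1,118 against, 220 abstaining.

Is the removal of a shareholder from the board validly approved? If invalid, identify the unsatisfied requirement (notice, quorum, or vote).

Notice: 20 days given; 21 required. Not satisfied.
Quorum: 33% of 13,716 = 4,526.28, rounded up to 4,527; 4,710 present. Satisfied.
Vote: requires three-fourths of the votes cast (4,710 − 220 abstaining = 4,490); 3/4 of 4490 = 3367.50, rounded up to 3368, so 3,368 needed; 3,372 in favor. Satisfied.

Invalid — notice requirement not satisfied.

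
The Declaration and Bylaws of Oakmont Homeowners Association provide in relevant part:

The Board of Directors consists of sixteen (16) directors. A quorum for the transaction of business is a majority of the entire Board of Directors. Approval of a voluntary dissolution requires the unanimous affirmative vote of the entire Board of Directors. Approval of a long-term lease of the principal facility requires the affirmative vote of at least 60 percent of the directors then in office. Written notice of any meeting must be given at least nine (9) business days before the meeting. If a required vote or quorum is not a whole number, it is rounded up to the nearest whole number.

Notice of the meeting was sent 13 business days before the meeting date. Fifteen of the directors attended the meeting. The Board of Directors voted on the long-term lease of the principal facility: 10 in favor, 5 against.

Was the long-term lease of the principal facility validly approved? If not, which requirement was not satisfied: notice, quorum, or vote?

Valid — all requirements satisfied.

Notice: 13 business days given; 9 required (13 ≥ 9). Satisfied.
Quorum: 15 present; quorum is 9. Satisfied.
Vote: the long-term lease of the principal facility requires three-fifths of the directors then in office (16). 3/5 of 16 = 9.60, rounded up to 10, so 10 affirmative votes are needed; 10 voted in favor. Satisfied.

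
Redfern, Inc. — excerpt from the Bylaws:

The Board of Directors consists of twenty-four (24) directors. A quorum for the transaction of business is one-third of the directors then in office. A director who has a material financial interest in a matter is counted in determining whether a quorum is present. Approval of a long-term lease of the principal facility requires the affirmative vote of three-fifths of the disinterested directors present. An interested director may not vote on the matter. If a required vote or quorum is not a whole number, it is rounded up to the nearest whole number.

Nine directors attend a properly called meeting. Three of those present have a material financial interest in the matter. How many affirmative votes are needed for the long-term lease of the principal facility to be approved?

The long-term lease of the principal facility requires three-fifths of the disinterested directors present (9 − 3 = 6).
3/5 of 6 = 3.60, rounded up to 4.

4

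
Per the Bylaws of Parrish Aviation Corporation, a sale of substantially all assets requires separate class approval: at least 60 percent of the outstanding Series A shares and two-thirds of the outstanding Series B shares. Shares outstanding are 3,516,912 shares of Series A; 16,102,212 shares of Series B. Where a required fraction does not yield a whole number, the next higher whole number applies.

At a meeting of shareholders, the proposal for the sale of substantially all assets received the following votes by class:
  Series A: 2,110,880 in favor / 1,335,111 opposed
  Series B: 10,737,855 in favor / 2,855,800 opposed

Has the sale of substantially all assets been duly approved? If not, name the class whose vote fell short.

Series A: 3/5 of 3516912 = 2110147.20, rounded up to 2110148; 2,110,148 required, 2,110,880 in favor — approved.
Series B: 2/3 of 16102212 = 10734808; 10,734,808 required, 10,737,855 in favor — approved.

Approved — every class gave the required vote.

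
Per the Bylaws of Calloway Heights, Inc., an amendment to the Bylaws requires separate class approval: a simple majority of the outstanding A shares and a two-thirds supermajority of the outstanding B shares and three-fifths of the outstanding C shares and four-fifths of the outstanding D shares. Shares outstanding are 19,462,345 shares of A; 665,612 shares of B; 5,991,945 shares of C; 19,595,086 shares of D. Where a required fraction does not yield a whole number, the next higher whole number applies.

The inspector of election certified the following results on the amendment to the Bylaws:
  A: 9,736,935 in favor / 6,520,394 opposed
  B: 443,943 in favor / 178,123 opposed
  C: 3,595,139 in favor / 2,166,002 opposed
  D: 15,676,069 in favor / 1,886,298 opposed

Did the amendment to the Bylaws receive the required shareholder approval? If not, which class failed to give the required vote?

A: a majority of 19462345 is 9731173; 9,731,173 required, 9,736,935 in favor — approved.
B: 2/3 of 665612 = 443741.33, rounded up to 443742; 443,742 required, 443,943 in favor — approved.
C: 3/5 of 5991945 = 3595167; 3,595,167 required, 3,595,139 in favor — not approved.
D: 4/5 of 19595086 = 15676068.80, rounded up to 15676069; 15,676,069 required, 15,676,069 in favor — approved.

Not approved — the C shares did not give the required vote.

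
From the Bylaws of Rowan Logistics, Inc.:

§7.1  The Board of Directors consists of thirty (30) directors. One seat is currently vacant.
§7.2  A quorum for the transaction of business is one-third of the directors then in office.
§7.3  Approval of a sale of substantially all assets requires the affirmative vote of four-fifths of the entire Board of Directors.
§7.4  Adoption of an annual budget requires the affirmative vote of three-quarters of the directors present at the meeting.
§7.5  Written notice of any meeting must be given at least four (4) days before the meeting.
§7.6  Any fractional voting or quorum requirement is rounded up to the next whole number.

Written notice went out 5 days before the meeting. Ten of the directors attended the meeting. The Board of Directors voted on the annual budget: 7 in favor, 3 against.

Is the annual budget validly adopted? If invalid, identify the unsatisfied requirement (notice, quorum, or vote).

Invalid — vote requirement not satisfied.

Notice: 5 days given; 4 required (5 ≥ 4). Satisfied.
Quorum: 10 present; quorum is 10. Satisfied.
Vote: the annual budget requires three-fourths of the directors present (10). 3/4 of 10 = 7.50, rounded up to 8, so 8 affirmative votes are needed; 7 voted in favor. Not satisfied.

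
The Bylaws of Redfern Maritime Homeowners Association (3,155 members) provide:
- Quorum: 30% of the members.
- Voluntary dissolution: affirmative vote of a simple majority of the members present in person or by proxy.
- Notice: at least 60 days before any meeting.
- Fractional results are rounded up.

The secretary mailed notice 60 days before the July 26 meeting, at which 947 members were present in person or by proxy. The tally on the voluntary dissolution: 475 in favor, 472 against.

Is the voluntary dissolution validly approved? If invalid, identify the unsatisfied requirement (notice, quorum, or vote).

Valid — all requirements satisfied.

Notice: 60 days given; 60 required. Satisfied.
Quorum: 30% of 3,155 = 946.50, rounded up to 947; 947 present. Satisfied.
Vote: requires a majority of those present (947); a majority of 947 is 474, so 474 needed; 475 in favor. Satisfied.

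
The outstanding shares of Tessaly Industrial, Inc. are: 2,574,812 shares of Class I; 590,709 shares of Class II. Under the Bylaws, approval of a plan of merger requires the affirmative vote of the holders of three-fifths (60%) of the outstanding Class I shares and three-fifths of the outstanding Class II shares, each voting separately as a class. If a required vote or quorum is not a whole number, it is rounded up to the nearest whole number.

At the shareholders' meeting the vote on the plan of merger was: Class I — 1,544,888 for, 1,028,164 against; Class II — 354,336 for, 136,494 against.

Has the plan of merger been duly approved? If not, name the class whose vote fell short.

Class I: 3/5 of 2574812 = 1544887.20, rounded up to 1544888; 1,544,888 required, 1,544,888 in favor — approved.
Class II: 3/5 of 590709 = 354425.40, rounded up to 354426; 354,426 required, 354,336 in favor — not approved.

Not approved — the Class II shares did not give the required vote.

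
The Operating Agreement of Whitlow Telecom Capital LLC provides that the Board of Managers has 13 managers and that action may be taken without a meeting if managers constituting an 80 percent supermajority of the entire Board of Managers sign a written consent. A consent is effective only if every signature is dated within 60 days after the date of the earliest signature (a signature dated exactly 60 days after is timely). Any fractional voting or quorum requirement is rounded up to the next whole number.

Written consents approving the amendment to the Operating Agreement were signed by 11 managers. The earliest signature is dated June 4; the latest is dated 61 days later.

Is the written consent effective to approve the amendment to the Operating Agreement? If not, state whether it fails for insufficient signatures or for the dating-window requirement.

Not effective — dating-window requirement not satisfied.

Signatures required: an 80 percent supermajority of 13 — 4/5 of 13 = 10.40, rounded up to 11, so 11 needed; 11 signed. Sufficient.
Dating window: the latest signature is 61 days after the earliest; the limit is 60 days. Outside the window.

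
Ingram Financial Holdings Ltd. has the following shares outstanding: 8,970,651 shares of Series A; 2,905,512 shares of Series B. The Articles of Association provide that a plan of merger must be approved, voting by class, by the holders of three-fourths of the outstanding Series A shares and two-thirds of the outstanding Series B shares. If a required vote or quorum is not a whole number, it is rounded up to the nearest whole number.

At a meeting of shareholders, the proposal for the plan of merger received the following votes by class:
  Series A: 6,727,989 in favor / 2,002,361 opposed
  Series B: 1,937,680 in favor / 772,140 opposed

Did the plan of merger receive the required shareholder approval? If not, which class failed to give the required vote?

Approved — every class gave the required vote.

Series A: 3/4 of 8970651 = 6727988.25, rounded up to 6727989; 6,727,989 required, 6,727,989 in favor — approved.
Series B: 2/3 of 2905512 = 1937008; 1,937,008 required, 1,937,680 in favor — approved.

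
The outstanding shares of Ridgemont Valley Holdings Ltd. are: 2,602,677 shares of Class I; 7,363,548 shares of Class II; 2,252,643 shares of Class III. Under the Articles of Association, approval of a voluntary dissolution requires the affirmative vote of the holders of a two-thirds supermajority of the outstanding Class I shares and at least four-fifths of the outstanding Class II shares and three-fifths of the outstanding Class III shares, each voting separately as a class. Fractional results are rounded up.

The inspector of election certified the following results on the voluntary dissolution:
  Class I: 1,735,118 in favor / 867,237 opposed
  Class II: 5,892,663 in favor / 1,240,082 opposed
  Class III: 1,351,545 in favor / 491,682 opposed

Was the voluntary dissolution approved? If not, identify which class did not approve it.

Not approved — the Class III shares did not give the required vote.

Class I: 2/3 of 2602677 = 1735118; 1,735,118 required, 1,735,118 in favor — approved.
Class II: 4/5 of 7363548 = 5890838.40, rounded up to 5890839; 5,890,839 required, 5,892,663 in favor — approved.
Class III: 3/5 of 2252643 = 1351585.80, rounded up to 1351586; 1,351,586 required, 1,351,545 in favor — not approved.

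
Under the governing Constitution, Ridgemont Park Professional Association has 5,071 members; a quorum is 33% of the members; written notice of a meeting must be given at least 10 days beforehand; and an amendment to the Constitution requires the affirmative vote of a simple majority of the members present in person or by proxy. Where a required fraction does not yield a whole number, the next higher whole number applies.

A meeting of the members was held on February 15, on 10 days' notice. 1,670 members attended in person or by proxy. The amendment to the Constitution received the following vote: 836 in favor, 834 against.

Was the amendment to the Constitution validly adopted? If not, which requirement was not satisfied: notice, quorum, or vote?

Invalid — quorum requirement not satisfied.

Notice: 10 days given; 10 required. Satisfied.
Quorum: 33% of 5,071 = 1,673.43, rounded up to 1,674; 1,670 present. Not satisfied.
Vote: requires a majority of those present (1,670); a majority of 1670 is 836, so 836 needed; 836 in favor. Satisfied.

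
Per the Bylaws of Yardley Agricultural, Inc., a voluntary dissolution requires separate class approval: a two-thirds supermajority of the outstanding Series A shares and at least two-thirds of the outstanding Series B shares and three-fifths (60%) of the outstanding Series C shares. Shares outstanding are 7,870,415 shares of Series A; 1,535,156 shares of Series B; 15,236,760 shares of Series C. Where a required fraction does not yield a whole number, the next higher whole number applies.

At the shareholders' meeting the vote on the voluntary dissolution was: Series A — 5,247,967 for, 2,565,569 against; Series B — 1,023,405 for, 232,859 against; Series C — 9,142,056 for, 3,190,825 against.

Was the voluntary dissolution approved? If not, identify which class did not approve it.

Not approved — the Series B shares did not give the required vote.

Series A: 2/3 of 7870415 = 5246943.33, rounded up to 5246944; 5,246,944 required, 5,247,967 in favor — approved.
Series B: 2/3 of 1535156 = 1023437.33, rounded up to 1023438; 1,023,438 required, 1,023,405 in favor — not approved.
Series C: 3/5 of 15236760 = 9142056; 9,142,056 required, 9,142,056 in favor — approved.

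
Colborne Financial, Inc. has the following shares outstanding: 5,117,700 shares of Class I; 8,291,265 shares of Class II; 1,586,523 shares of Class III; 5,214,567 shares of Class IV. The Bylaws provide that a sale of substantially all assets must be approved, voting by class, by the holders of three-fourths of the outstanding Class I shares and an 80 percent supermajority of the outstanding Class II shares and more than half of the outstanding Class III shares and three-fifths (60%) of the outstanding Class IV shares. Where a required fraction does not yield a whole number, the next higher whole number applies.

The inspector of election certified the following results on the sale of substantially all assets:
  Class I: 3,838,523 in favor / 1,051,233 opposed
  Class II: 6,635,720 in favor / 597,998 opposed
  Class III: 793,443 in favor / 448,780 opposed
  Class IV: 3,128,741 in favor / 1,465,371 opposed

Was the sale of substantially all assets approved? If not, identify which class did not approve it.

Approved — every class gave the required vote.

Class I: 3/4 of 5117700 = 3838275; 3,838,275 required, 3,838,523 in favor — approved.
Class II: 4/5 of 8291265 = 6633012; 6,633,012 required, 6,635,720 in favor — approved.
Class III: a majority of 1586523 is 793262; 793,262 required, 793,443 in favor — approved.
Class IV: 3/5 of 5214567 = 3128740.20, rounded up to 3128741; 3,128,741 required, 3,128,741 in favor — approved.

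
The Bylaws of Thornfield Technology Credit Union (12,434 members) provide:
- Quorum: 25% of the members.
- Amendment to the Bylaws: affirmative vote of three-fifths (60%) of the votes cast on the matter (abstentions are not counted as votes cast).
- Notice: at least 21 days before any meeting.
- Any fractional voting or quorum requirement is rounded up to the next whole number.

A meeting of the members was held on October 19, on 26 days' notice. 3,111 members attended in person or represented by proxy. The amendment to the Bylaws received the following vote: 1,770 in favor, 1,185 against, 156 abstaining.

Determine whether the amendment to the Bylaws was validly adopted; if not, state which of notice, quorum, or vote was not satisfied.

Invalid — vote requirement not satisfied.

Notice: 26 days given; 21 required. Satisfied.
Quorum: 25% of 12,434 = 3,108.50, rounded up to 3,109; 3,111 present. Satisfied.
Vote: requires three-fifths of the votes cast (3,111 − 156 abstaining = 2,955); 3/5 of 2955 = 1773, so 1,773 needed; 1,770 in favor. Not satisfied.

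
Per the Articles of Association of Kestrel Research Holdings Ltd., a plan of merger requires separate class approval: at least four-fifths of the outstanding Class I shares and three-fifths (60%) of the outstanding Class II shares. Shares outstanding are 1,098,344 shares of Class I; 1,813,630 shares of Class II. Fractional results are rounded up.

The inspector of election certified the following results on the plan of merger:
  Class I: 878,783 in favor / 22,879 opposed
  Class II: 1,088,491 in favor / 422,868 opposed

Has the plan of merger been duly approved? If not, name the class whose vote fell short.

Approved — every class gave the required vote.

Class I: 4/5 of 1098344 = 878675.20, rounded up to 878676; 878,676 required, 878,783 in favor — approved.
Class II: 3/5 of 1813630 = 1088178; 1,088,178 required, 1,088,491 in favor — approved.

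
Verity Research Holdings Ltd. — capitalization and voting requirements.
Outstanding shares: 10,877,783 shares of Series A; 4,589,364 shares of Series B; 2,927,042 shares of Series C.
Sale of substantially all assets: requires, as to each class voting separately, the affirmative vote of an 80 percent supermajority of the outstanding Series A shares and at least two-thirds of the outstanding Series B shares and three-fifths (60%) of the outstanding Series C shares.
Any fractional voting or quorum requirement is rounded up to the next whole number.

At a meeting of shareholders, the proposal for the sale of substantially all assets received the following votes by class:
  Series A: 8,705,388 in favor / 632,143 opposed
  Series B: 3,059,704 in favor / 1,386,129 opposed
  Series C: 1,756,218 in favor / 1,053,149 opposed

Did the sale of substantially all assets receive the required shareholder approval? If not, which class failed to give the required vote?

Not approved — the Series C shares did not give the required vote.

Series A: 4/5 of 10877783 = 8702226.40, rounded up to 8702227; 8,702,227 required, 8,705,388 in favor — approved.
Series B: 2/3 of 4589364 = 3059576; 3,059,576 required, 3,059,704 in favor — approved.
Series C: 3/5 of 2927042 = 1756225.20, rounded up to 1756226; 1,756,226 required, 1,756,218 in favor — not approved.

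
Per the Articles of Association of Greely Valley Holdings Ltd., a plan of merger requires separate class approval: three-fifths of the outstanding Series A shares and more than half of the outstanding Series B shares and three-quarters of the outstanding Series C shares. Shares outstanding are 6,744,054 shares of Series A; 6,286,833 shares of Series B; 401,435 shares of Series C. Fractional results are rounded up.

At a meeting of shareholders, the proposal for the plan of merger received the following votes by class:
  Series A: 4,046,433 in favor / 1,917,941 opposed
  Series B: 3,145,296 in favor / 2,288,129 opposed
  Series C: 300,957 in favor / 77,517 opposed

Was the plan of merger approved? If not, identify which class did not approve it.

Not approved — the Series C shares did not give the required vote.

Series A: 3/5 of 6744054 = 4046432.40, rounded up to 4046433; 4,046,433 required, 4,046,433 in favor — approved.
Series B: a majority of 6286833 is 3143417; 3,143,417 required, 3,145,296 in favor — approved.
Series C: 3/4 of 401435 = 301076.25, rounded up to 301077; 301,077 required, 300,957 in favor — not approved.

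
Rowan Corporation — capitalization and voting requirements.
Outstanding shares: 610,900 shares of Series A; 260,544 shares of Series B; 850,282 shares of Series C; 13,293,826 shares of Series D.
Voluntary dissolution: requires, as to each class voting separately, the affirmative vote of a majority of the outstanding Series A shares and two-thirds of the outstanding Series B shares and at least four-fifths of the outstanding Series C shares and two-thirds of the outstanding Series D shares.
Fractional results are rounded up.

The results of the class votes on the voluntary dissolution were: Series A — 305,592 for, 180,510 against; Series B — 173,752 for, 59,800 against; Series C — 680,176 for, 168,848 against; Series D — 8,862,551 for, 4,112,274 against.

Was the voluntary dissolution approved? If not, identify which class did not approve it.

Not approved — the Series C shares did not give the required vote.

Series A: a majority of 610900 is 305451; 305,451 required, 305,592 in favor — approved.
Series B: 2/3 of 260544 = 173696; 173,696 required, 173,752 in favor — approved.
Series C: 4/5 of 850282 = 680225.60, rounded up to 680226; 680,226 required, 680,176 in favor — not approved.
Series D: 2/3 of 13293826 = 8862550.67, rounded up to 8862551; 8,862,551 required, 8,862,551 in favor — approved.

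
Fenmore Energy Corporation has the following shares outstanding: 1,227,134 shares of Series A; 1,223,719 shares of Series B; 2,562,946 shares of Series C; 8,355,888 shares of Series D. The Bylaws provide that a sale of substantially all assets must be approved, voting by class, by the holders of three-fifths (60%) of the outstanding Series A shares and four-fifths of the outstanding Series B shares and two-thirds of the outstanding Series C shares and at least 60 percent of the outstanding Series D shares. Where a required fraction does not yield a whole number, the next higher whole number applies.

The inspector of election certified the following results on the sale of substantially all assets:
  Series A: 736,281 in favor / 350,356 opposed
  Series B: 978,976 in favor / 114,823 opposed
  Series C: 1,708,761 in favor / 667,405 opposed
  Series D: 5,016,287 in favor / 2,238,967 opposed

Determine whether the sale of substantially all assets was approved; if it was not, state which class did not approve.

Series A: 3/5 of 1227134 = 736280.40, rounded up to 736281; 736,281 required, 736,281 in favor — approved.
Series B: 4/5 of 1223719 = 978975.20, rounded up to 978976; 978,976 required, 978,976 in favor — approved.
Series C: 2/3 of 2562946 = 1708630.67, rounded up to 1708631; 1,708,631 required, 1,708,761 in favor — approved.
Series D: 3/5 of 8355888 = 5013532.80, rounded up to 5013533; 5,013,533 required, 5,016,287 in favor — approved.

Approved — every class gave the required vote.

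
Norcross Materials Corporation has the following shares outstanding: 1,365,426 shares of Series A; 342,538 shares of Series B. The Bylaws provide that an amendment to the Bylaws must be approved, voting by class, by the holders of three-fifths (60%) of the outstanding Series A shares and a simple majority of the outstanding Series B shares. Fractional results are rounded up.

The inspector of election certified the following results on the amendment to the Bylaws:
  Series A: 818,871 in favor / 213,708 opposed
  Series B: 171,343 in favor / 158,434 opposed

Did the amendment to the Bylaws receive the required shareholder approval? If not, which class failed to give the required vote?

Series A: 3/5 of 1365426 = 819255.60, rounded up to 819256; 819,256 required, 818,871 in favor — not approved.
Series B: a majority of 342538 is 171270; 171,270 required, 171,343 in favor — approved.

Not approved — the Series A shares did not give the required vote.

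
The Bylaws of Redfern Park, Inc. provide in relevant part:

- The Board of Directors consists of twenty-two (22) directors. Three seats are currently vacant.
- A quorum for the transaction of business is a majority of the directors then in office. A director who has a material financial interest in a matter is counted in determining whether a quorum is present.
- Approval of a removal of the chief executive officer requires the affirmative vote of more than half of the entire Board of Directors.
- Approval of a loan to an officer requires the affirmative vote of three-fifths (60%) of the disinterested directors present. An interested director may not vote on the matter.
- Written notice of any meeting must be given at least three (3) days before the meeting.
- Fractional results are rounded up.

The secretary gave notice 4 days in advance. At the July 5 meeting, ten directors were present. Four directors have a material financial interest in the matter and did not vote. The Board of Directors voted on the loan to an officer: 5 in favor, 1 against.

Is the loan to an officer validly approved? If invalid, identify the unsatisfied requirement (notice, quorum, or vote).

Valid — all requirements satisfied.

Notice: 4 days given; 3 required (4 ≥ 3). Satisfied.
Quorum: 10 present (interested directors count toward quorum); quorum is 10. Satisfied.
Vote: the loan to an officer requires three-fifths of the disinterested directors present (10 − 4 = 6). 3/5 of 6 = 3.60, rounded up to 4, so 4 affirmative votes are needed; 5 voted in favor. Satisfied.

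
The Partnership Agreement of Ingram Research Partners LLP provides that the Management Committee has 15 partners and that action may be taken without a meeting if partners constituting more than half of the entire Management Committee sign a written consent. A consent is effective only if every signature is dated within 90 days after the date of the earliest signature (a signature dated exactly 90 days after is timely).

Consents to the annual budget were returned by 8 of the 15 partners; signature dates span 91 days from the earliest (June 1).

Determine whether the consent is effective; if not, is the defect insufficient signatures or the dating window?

Signatures required: more than half of 15 — a majority of 15 is 8, so 8 needed; 8 signed. Sufficient.
Dating window: the latest signature is 91 days after the earliest; the limit is 90 days. Outside the window.

Not effective — dating-window requirement not satisfied.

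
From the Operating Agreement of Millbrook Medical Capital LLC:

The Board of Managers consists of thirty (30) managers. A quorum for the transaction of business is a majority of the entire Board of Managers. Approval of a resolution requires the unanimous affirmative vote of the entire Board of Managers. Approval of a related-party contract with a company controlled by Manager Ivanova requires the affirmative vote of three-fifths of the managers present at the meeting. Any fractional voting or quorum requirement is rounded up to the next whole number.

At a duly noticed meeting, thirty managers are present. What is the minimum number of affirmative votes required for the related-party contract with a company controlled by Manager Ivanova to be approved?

18

The related-party contract with a company controlled by Manager Ivanova requires three-fifths of the managers present (30).
3/5 of 30 = 18.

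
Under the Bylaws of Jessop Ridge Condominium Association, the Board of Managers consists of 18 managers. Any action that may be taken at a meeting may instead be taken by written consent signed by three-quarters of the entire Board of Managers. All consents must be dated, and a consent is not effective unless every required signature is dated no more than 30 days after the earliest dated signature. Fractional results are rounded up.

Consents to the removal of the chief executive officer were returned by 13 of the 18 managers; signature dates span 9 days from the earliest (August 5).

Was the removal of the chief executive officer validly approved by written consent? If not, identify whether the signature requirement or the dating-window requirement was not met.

Not effective — insufficient signatures.

Signatures required: three-quarters of 18 — 3/4 of 18 = 13.50, rounded up to 14, so 14 needed; 13 signed. Insufficient.
Dating window: the latest signature is 9 days after the earliest; the limit is 30 days. Within the window.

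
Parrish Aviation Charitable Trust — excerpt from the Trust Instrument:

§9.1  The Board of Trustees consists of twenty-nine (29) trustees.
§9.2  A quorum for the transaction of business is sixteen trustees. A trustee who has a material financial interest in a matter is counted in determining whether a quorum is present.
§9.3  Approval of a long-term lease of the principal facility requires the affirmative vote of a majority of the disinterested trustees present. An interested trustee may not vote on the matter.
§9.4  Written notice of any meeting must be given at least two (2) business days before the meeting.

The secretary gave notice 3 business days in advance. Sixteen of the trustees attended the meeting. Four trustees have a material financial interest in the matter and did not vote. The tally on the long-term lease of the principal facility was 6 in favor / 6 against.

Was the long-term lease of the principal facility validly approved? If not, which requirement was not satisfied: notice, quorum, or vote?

Notice: 3 business days given; 2 required (3 ≥ 2). Satisfied.
Quorum: 16 present (interested trustees count toward quorum); quorum is 16. Satisfied.
Vote: the long-term lease of the principal facility requires a majority of the disinterested trustees present (16 − 4 = 12). A majority of 12 is 7, so 7 affirmative votes are needed; 6 voted in favor. Not satisfied.

Invalid — vote requirement not satisfied.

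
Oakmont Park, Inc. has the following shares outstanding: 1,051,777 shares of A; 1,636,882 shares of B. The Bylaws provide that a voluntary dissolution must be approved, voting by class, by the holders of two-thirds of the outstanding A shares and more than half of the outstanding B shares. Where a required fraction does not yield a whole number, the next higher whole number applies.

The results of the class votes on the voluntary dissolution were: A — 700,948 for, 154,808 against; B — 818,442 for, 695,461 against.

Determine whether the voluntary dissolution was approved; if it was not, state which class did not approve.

A: 2/3 of 1051777 = 701184.67, rounded up to 701185; 701,185 required, 700,948 in favor — not approved.
B: a majority of 1636882 is 818442; 818,442 required, 818,442 in favor — approved.

Not approved — the A shares did not give the required vote.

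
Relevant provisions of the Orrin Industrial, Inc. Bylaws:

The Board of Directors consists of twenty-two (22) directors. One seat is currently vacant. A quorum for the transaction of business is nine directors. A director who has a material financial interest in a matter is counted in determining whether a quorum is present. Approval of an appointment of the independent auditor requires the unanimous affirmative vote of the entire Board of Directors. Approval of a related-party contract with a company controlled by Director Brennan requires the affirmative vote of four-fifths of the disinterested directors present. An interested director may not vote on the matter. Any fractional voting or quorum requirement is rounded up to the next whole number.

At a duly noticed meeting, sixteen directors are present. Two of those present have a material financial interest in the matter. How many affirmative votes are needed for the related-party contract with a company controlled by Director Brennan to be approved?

The related-party contract with a company controlled by Director Brennan requires four-fifths of the disinterested directors present (16 − 2 = 14).
4/5 of 14 = 11.20, rounded up to 12.

12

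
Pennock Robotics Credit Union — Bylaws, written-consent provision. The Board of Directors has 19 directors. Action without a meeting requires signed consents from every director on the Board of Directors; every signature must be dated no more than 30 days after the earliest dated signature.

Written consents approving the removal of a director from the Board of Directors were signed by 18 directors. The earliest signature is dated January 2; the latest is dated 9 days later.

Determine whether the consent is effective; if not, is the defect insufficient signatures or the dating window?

Not effective — insufficient signatures.

Signatures required: all of 19 — unanimous means all 19, so 19 needed; 18 signed. Insufficient.
Dating window: the latest signature is 9 days after the earliest; the limit is 30 days. Within the window.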